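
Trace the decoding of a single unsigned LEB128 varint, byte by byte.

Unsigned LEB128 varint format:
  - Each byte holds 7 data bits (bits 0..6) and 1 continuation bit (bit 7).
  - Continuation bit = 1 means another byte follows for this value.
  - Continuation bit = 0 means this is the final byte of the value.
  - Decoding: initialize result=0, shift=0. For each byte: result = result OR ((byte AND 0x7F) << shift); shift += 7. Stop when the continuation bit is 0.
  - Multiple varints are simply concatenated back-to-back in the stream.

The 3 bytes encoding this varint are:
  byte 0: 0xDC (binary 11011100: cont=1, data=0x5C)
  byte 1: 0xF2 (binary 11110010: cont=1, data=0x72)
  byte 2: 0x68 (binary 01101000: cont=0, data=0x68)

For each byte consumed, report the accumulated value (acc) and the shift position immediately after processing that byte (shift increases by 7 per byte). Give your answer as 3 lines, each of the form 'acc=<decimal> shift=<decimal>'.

byte 0=0xDC: payload=0x5C=92, contrib = 92<<0 = 92; acc -> 92, shift -> 7
byte 1=0xF2: payload=0x72=114, contrib = 114<<7 = 14592; acc -> 14684, shift -> 14
byte 2=0x68: payload=0x68=104, contrib = 104<<14 = 1703936; acc -> 1718620, shift -> 21

Answer: acc=92 shift=7
acc=14684 shift=14
acc=1718620 shift=21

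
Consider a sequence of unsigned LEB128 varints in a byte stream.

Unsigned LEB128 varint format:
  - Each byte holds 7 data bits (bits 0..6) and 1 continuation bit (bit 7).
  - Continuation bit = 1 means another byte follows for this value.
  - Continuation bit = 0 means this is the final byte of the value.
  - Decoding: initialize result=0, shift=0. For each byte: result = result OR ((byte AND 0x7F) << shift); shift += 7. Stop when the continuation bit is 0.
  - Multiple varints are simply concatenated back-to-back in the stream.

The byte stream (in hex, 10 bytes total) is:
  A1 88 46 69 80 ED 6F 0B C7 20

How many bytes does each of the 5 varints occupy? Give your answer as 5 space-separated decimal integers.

  byte[0]=0xA1 cont=1 payload=0x21=33: acc |= 33<<0 -> acc=33 shift=7
  byte[1]=0x88 cont=1 payload=0x08=8: acc |= 8<<7 -> acc=1057 shift=14
  byte[2]=0x46 cont=0 payload=0x46=70: acc |= 70<<14 -> acc=1147937 shift=21 [end]
Varint 1: bytes[0:3] = A1 88 46 -> value 1147937 (3 byte(s))
  byte[3]=0x69 cont=0 payload=0x69=105: acc |= 105<<0 -> acc=105 shift=7 [end]
Varint 2: bytes[3:4] = 69 -> value 105 (1 byte(s))
  byte[4]=0x80 cont=1 payload=0x00=0: acc |= 0<<0 -> acc=0 shift=7
  byte[5]=0xED cont=1 payload=0x6D=109: acc |= 109<<7 -> acc=13952 shift=14
  byte[6]=0x6F cont=0 payload=0x6F=111: acc |= 111<<14 -> acc=1832576 shift=21 [end]
Varint 3: bytes[4:7] = 80 ED 6F -> value 1832576 (3 byte(s))
  byte[7]=0x0B cont=0 payload=0x0B=11: acc |= 11<<0 -> acc=11 shift=7 [end]
Varint 4: bytes[7:8] = 0B -> value 11 (1 byte(s))
  byte[8]=0xC7 cont=1 payload=0x47=71: acc |= 71<<0 -> acc=71 shift=7
  byte[9]=0x20 cont=0 payload=0x20=32: acc |= 32<<7 -> acc=4167 shift=14 [end]
Varint 5: bytes[8:10] = C7 20 -> value 4167 (2 byte(s))

Answer: 3 1 3 1 2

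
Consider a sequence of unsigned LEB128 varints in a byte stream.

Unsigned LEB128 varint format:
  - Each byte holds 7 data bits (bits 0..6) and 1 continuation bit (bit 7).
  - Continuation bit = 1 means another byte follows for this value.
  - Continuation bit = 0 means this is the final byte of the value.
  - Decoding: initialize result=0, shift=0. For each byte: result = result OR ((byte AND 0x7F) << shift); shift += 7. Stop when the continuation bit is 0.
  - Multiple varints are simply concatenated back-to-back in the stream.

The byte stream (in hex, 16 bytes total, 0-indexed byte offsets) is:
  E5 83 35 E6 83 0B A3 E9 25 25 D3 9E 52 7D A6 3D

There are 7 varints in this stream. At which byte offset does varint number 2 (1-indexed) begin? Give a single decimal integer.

  byte[0]=0xE5 cont=1 payload=0x65=101: acc |= 101<<0 -> acc=101 shift=7
  byte[1]=0x83 cont=1 payload=0x03=3: acc |= 3<<7 -> acc=485 shift=14
  byte[2]=0x35 cont=0 payload=0x35=53: acc |= 53<<14 -> acc=868837 shift=21 [end]
Varint 1: bytes[0:3] = E5 83 35 -> value 868837 (3 byte(s))
  byte[3]=0xE6 cont=1 payload=0x66=102: acc |= 102<<0 -> acc=102 shift=7
  byte[4]=0x83 cont=1 payload=0x03=3: acc |= 3<<7 -> acc=486 shift=14
  byte[5]=0x0B cont=0 payload=0x0B=11: acc |= 11<<14 -> acc=180710 shift=21 [end]
Varint 2: bytes[3:6] = E6 83 0B -> value 180710 (3 byte(s))
  byte[6]=0xA3 cont=1 payload=0x23=35: acc |= 35<<0 -> acc=35 shift=7
  byte[7]=0xE9 cont=1 payload=0x69=105: acc |= 105<<7 -> acc=13475 shift=14
  byte[8]=0x25 cont=0 payload=0x25=37: acc |= 37<<14 -> acc=619683 shift=21 [end]
Varint 3: bytes[6:9] = A3 E9 25 -> value 619683 (3 byte(s))
  byte[9]=0x25 cont=0 payload=0x25=37: acc |= 37<<0 -> acc=37 shift=7 [end]
Varint 4: bytes[9:10] = 25 -> value 37 (1 byte(s))
  byte[10]=0xD3 cont=1 payload=0x53=83: acc |= 83<<0 -> acc=83 shift=7
  byte[11]=0x9E cont=1 payload=0x1E=30: acc |= 30<<7 -> acc=3923 shift=14
  byte[12]=0x52 cont=0 payload=0x52=82: acc |= 82<<14 -> acc=1347411 shift=21 [end]
Varint 5: bytes[10:13] = D3 9E 52 -> value 1347411 (3 byte(s))
  byte[13]=0x7D cont=0 payload=0x7D=125: acc |= 125<<0 -> acc=125 shift=7 [end]
Varint 6: bytes[13:14] = 7D -> value 125 (1 byte(s))
  byte[14]=0xA6 cont=1 payload=0x26=38: acc |= 38<<0 -> acc=38 shift=7
  byte[15]=0x3D cont=0 payload=0x3D=61: acc |= 61<<7 -> acc=7846 shift=14 [end]
Varint 7: bytes[14:16] = A6 3D -> value 7846 (2 byte(s))

Answer: 3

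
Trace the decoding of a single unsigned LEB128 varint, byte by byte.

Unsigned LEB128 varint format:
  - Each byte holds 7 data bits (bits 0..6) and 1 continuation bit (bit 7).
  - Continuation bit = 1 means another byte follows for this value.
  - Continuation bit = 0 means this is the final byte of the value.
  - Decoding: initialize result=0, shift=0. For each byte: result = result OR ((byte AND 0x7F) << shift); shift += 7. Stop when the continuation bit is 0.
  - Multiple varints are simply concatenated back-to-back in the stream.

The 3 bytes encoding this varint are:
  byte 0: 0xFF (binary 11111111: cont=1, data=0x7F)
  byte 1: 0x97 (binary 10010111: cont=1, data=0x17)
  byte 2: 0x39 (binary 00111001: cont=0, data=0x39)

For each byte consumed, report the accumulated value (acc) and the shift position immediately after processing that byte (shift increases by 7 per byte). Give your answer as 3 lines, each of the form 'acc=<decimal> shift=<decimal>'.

byte 0=0xFF: payload=0x7F=127, contrib = 127<<0 = 127; acc -> 127, shift -> 7
byte 1=0x97: payload=0x17=23, contrib = 23<<7 = 2944; acc -> 3071, shift -> 14
byte 2=0x39: payload=0x39=57, contrib = 57<<14 = 933888; acc -> 936959, shift -> 21

Answer: acc=127 shift=7
acc=3071 shift=14
acc=936959 shift=21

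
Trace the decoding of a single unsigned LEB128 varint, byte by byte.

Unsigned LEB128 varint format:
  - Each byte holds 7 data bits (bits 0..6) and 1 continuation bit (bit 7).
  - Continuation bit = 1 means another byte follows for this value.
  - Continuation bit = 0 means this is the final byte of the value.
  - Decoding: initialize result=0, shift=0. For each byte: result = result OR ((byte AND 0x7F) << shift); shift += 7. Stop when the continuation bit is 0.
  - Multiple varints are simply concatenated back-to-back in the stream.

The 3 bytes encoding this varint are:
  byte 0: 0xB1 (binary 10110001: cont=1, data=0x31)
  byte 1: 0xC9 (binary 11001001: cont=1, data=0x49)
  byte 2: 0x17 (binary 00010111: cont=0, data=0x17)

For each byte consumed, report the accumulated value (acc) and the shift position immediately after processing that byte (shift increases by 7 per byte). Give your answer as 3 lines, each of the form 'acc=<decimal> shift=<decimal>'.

byte 0=0xB1: payload=0x31=49, contrib = 49<<0 = 49; acc -> 49, shift -> 7
byte 1=0xC9: payload=0x49=73, contrib = 73<<7 = 9344; acc -> 9393, shift -> 14
byte 2=0x17: payload=0x17=23, contrib = 23<<14 = 376832; acc -> 386225, shift -> 21

Answer: acc=49 shift=7
acc=9393 shift=14
acc=386225 shift=21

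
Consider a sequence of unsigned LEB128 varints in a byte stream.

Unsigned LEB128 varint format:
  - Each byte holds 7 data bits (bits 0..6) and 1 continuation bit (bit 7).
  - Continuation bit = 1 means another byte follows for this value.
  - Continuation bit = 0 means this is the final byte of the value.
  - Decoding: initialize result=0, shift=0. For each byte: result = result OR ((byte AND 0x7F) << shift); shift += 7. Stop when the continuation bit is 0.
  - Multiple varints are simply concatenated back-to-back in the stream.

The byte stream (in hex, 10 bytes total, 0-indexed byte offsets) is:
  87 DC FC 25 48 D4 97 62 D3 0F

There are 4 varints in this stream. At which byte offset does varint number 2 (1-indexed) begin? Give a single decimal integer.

Answer: 4

Derivation:
  byte[0]=0x87 cont=1 payload=0x07=7: acc |= 7<<0 -> acc=7 shift=7
  byte[1]=0xDC cont=1 payload=0x5C=92: acc |= 92<<7 -> acc=11783 shift=14
  byte[2]=0xFC cont=1 payload=0x7C=124: acc |= 124<<14 -> acc=2043399 shift=21
  byte[3]=0x25 cont=0 payload=0x25=37: acc |= 37<<21 -> acc=79638023 shift=28 [end]
Varint 1: bytes[0:4] = 87 DC FC 25 -> value 79638023 (4 byte(s))
  byte[4]=0x48 cont=0 payload=0x48=72: acc |= 72<<0 -> acc=72 shift=7 [end]
Varint 2: bytes[4:5] = 48 -> value 72 (1 byte(s))
  byte[5]=0xD4 cont=1 payload=0x54=84: acc |= 84<<0 -> acc=84 shift=7
  byte[6]=0x97 cont=1 payload=0x17=23: acc |= 23<<7 -> acc=3028 shift=14
  byte[7]=0x62 cont=0 payload=0x62=98: acc |= 98<<14 -> acc=1608660 shift=21 [end]
Varint 3: bytes[5:8] = D4 97 62 -> value 1608660 (3 byte(s))
  byte[8]=0xD3 cont=1 payload=0x53=83: acc |= 83<<0 -> acc=83 shift=7
  byte[9]=0x0F cont=0 payload=0x0F=15: acc |= 15<<7 -> acc=2003 shift=14 [end]
Varint 4: bytes[8:10] = D3 0F -> value 2003 (2 byte(s))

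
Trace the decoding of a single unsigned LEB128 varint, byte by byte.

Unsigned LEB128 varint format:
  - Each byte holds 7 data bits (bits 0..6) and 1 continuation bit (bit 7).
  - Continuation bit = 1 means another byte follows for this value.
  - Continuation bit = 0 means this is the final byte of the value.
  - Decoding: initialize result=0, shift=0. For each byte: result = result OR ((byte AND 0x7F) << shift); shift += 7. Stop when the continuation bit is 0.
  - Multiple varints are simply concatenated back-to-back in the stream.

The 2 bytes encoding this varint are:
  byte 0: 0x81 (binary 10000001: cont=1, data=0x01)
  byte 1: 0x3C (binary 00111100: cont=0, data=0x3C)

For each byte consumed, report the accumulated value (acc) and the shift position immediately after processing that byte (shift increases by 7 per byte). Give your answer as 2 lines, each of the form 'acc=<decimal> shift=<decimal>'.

byte 0=0x81: payload=0x01=1, contrib = 1<<0 = 1; acc -> 1, shift -> 7
byte 1=0x3C: payload=0x3C=60, contrib = 60<<7 = 7680; acc -> 7681, shift -> 14

Answer: acc=1 shift=7
acc=7681 shift=14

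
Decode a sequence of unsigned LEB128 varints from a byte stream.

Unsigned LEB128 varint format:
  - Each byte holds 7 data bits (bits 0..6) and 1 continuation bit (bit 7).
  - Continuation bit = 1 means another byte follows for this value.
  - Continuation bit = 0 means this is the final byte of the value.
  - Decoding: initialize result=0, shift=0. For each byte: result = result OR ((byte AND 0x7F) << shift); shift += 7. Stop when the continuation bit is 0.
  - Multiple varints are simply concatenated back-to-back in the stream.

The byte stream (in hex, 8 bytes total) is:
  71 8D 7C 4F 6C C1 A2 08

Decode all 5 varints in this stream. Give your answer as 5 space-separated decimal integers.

Answer: 113 15885 79 108 135489

Derivation:
  byte[0]=0x71 cont=0 payload=0x71=113: acc |= 113<<0 -> acc=113 shift=7 [end]
Varint 1: bytes[0:1] = 71 -> value 113 (1 byte(s))
  byte[1]=0x8D cont=1 payload=0x0D=13: acc |= 13<<0 -> acc=13 shift=7
  byte[2]=0x7C cont=0 payload=0x7C=124: acc |= 124<<7 -> acc=15885 shift=14 [end]
Varint 2: bytes[1:3] = 8D 7C -> value 15885 (2 byte(s))
  byte[3]=0x4F cont=0 payload=0x4F=79: acc |= 79<<0 -> acc=79 shift=7 [end]
Varint 3: bytes[3:4] = 4F -> value 79 (1 byte(s))
  byte[4]=0x6C cont=0 payload=0x6C=108: acc |= 108<<0 -> acc=108 shift=7 [end]
Varint 4: bytes[4:5] = 6C -> value 108 (1 byte(s))
  byte[5]=0xC1 cont=1 payload=0x41=65: acc |= 65<<0 -> acc=65 shift=7
  byte[6]=0xA2 cont=1 payload=0x22=34: acc |= 34<<7 -> acc=4417 shift=14
  byte[7]=0x08 cont=0 payload=0x08=8: acc |= 8<<14 -> acc=135489 shift=21 [end]
Varint 5: bytes[5:8] = C1 A2 08 -> value 135489 (3 byte(s))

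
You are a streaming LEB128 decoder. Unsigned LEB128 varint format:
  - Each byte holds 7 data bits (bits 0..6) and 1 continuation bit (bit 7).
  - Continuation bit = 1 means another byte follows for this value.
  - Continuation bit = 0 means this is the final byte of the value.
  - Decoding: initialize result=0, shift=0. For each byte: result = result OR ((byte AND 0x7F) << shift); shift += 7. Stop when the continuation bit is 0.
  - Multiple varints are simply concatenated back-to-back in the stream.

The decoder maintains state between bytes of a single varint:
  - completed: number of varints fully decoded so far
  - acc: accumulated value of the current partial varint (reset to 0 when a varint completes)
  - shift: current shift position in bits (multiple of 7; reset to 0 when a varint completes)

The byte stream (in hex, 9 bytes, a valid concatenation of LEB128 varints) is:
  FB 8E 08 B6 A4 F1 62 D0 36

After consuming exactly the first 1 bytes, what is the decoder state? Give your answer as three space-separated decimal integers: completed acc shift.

Answer: 0 123 7

Derivation:
byte[0]=0xFB cont=1 payload=0x7B: acc |= 123<<0 -> completed=0 acc=123 shift=7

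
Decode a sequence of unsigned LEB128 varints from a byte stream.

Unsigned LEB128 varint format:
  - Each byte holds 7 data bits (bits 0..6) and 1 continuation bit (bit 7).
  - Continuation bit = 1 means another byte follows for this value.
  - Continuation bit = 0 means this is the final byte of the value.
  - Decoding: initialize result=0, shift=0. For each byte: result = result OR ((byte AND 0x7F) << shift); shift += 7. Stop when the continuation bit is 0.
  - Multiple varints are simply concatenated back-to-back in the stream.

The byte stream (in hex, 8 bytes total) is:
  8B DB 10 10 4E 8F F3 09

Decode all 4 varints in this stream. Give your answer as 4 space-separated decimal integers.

  byte[0]=0x8B cont=1 payload=0x0B=11: acc |= 11<<0 -> acc=11 shift=7
  byte[1]=0xDB cont=1 payload=0x5B=91: acc |= 91<<7 -> acc=11659 shift=14
  byte[2]=0x10 cont=0 payload=0x10=16: acc |= 16<<14 -> acc=273803 shift=21 [end]
Varint 1: bytes[0:3] = 8B DB 10 -> value 273803 (3 byte(s))
  byte[3]=0x10 cont=0 payload=0x10=16: acc |= 16<<0 -> acc=16 shift=7 [end]
Varint 2: bytes[3:4] = 10 -> value 16 (1 byte(s))
  byte[4]=0x4E cont=0 payload=0x4E=78: acc |= 78<<0 -> acc=78 shift=7 [end]
Varint 3: bytes[4:5] = 4E -> value 78 (1 byte(s))
  byte[5]=0x8F cont=1 payload=0x0F=15: acc |= 15<<0 -> acc=15 shift=7
  byte[6]=0xF3 cont=1 payload=0x73=115: acc |= 115<<7 -> acc=14735 shift=14
  byte[7]=0x09 cont=0 payload=0x09=9: acc |= 9<<14 -> acc=162191 shift=21 [end]
Varint 4: bytes[5:8] = 8F F3 09 -> value 162191 (3 byte(s))

Answer: 273803 16 78 162191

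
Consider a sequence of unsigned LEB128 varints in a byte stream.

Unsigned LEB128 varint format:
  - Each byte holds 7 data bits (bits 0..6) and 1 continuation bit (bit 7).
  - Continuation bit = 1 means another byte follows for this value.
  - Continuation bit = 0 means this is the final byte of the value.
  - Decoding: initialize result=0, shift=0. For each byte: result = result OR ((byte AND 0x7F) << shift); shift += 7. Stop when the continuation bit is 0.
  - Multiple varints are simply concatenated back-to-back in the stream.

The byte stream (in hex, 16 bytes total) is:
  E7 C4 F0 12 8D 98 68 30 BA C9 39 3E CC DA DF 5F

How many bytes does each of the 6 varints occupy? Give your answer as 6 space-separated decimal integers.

  byte[0]=0xE7 cont=1 payload=0x67=103: acc |= 103<<0 -> acc=103 shift=7
  byte[1]=0xC4 cont=1 payload=0x44=68: acc |= 68<<7 -> acc=8807 shift=14
  byte[2]=0xF0 cont=1 payload=0x70=112: acc |= 112<<14 -> acc=1843815 shift=21
  byte[3]=0x12 cont=0 payload=0x12=18: acc |= 18<<21 -> acc=39592551 shift=28 [end]
Varint 1: bytes[0:4] = E7 C4 F0 12 -> value 39592551 (4 byte(s))
  byte[4]=0x8D cont=1 payload=0x0D=13: acc |= 13<<0 -> acc=13 shift=7
  byte[5]=0x98 cont=1 payload=0x18=24: acc |= 24<<7 -> acc=3085 shift=14
  byte[6]=0x68 cont=0 payload=0x68=104: acc |= 104<<14 -> acc=1707021 shift=21 [end]
Varint 2: bytes[4:7] = 8D 98 68 -> value 1707021 (3 byte(s))
  byte[7]=0x30 cont=0 payload=0x30=48: acc |= 48<<0 -> acc=48 shift=7 [end]
Varint 3: bytes[7:8] = 30 -> value 48 (1 byte(s))
  byte[8]=0xBA cont=1 payload=0x3A=58: acc |= 58<<0 -> acc=58 shift=7
  byte[9]=0xC9 cont=1 payload=0x49=73: acc |= 73<<7 -> acc=9402 shift=14
  byte[10]=0x39 cont=0 payload=0x39=57: acc |= 57<<14 -> acc=943290 shift=21 [end]
Varint 4: bytes[8:11] = BA C9 39 -> value 943290 (3 byte(s))
  byte[11]=0x3E cont=0 payload=0x3E=62: acc |= 62<<0 -> acc=62 shift=7 [end]
Varint 5: bytes[11:12] = 3E -> value 62 (1 byte(s))
  byte[12]=0xCC cont=1 payload=0x4C=76: acc |= 76<<0 -> acc=76 shift=7
  byte[13]=0xDA cont=1 payload=0x5A=90: acc |= 90<<7 -> acc=11596 shift=14
  byte[14]=0xDF cont=1 payload=0x5F=95: acc |= 95<<14 -> acc=1568076 shift=21
  byte[15]=0x5F cont=0 payload=0x5F=95: acc |= 95<<21 -> acc=200797516 shift=28 [end]
Varint 6: bytes[12:16] = CC DA DF 5F -> value 200797516 (4 byte(s))

Answer: 4 3 1 3 1 4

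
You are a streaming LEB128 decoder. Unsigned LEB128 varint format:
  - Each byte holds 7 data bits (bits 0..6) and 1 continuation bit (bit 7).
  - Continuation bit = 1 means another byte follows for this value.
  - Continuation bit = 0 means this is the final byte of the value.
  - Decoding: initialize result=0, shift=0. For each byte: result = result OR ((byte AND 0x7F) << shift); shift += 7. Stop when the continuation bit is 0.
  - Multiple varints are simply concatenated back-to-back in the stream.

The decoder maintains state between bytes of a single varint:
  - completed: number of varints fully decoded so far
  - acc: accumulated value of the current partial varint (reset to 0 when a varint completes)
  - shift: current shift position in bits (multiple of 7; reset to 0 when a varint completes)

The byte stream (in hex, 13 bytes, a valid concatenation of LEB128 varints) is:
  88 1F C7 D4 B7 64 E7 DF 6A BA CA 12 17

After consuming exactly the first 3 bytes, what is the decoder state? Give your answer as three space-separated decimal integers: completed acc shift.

Answer: 1 71 7

Derivation:
byte[0]=0x88 cont=1 payload=0x08: acc |= 8<<0 -> completed=0 acc=8 shift=7
byte[1]=0x1F cont=0 payload=0x1F: varint #1 complete (value=3976); reset -> completed=1 acc=0 shift=0
byte[2]=0xC7 cont=1 payload=0x47: acc |= 71<<0 -> completed=1 acc=71 shift=7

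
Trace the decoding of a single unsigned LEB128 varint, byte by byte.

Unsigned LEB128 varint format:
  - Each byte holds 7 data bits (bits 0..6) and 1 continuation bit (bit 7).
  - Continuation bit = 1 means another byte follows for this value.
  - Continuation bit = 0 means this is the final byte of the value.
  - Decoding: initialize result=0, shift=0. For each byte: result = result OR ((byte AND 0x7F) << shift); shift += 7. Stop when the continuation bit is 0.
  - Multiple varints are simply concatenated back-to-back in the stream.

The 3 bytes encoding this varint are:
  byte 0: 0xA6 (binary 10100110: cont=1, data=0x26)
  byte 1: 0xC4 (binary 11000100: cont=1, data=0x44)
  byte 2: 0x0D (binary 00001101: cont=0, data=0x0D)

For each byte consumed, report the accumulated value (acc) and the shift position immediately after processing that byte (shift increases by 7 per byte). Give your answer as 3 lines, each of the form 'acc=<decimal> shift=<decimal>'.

Answer: acc=38 shift=7
acc=8742 shift=14
acc=221734 shift=21

Derivation:
byte 0=0xA6: payload=0x26=38, contrib = 38<<0 = 38; acc -> 38, shift -> 7
byte 1=0xC4: payload=0x44=68, contrib = 68<<7 = 8704; acc -> 8742, shift -> 14
byte 2=0x0D: payload=0x0D=13, contrib = 13<<14 = 212992; acc -> 221734, shift -> 21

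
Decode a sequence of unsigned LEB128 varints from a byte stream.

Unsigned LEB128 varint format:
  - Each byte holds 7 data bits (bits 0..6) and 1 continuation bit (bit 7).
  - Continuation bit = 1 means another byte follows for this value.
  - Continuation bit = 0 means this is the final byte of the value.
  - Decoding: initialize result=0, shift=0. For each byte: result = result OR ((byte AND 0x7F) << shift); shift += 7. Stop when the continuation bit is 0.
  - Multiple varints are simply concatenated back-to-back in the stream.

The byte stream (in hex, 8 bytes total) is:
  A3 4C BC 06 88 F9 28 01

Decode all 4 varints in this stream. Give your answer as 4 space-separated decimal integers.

Answer: 9763 828 670856 1

Derivation:
  byte[0]=0xA3 cont=1 payload=0x23=35: acc |= 35<<0 -> acc=35 shift=7
  byte[1]=0x4C cont=0 payload=0x4C=76: acc |= 76<<7 -> acc=9763 shift=14 [end]
Varint 1: bytes[0:2] = A3 4C -> value 9763 (2 byte(s))
  byte[2]=0xBC cont=1 payload=0x3C=60: acc |= 60<<0 -> acc=60 shift=7
  byte[3]=0x06 cont=0 payload=0x06=6: acc |= 6<<7 -> acc=828 shift=14 [end]
Varint 2: bytes[2:4] = BC 06 -> value 828 (2 byte(s))
  byte[4]=0x88 cont=1 payload=0x08=8: acc |= 8<<0 -> acc=8 shift=7
  byte[5]=0xF9 cont=1 payload=0x79=121: acc |= 121<<7 -> acc=15496 shift=14
  byte[6]=0x28 cont=0 payload=0x28=40: acc |= 40<<14 -> acc=670856 shift=21 [end]
Varint 3: bytes[4:7] = 88 F9 28 -> value 670856 (3 byte(s))
  byte[7]=0x01 cont=0 payload=0x01=1: acc |= 1<<0 -> acc=1 shift=7 [end]
Varint 4: bytes[7:8] = 01 -> value 1 (1 byte(s))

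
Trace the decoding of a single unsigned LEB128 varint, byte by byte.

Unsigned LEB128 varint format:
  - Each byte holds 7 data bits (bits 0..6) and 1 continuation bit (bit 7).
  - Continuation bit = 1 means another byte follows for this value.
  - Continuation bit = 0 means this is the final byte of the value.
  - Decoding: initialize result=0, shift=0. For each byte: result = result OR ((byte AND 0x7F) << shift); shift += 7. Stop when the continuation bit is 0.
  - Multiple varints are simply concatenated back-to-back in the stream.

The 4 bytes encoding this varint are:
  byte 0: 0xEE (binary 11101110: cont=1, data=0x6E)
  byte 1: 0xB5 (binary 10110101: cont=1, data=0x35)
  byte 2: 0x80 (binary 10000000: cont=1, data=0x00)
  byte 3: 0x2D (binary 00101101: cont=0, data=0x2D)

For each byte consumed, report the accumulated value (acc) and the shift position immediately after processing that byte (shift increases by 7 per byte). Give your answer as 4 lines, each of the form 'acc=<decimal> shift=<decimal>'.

Answer: acc=110 shift=7
acc=6894 shift=14
acc=6894 shift=21
acc=94378734 shift=28

Derivation:
byte 0=0xEE: payload=0x6E=110, contrib = 110<<0 = 110; acc -> 110, shift -> 7
byte 1=0xB5: payload=0x35=53, contrib = 53<<7 = 6784; acc -> 6894, shift -> 14
byte 2=0x80: payload=0x00=0, contrib = 0<<14 = 0; acc -> 6894, shift -> 21
byte 3=0x2D: payload=0x2D=45, contrib = 45<<21 = 94371840; acc -> 94378734, shift -> 28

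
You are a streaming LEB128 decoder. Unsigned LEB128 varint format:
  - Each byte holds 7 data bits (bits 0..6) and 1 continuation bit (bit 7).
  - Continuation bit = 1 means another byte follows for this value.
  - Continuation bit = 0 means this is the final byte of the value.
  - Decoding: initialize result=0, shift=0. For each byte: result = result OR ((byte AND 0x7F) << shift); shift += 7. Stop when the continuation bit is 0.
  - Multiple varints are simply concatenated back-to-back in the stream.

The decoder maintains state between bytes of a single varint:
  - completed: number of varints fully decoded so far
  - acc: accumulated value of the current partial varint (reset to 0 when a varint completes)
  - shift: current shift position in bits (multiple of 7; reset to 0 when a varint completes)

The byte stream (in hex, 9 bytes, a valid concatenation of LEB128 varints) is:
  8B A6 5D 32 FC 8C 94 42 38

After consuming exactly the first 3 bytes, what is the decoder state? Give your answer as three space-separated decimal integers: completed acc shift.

Answer: 1 0 0

Derivation:
byte[0]=0x8B cont=1 payload=0x0B: acc |= 11<<0 -> completed=0 acc=11 shift=7
byte[1]=0xA6 cont=1 payload=0x26: acc |= 38<<7 -> completed=0 acc=4875 shift=14
byte[2]=0x5D cont=0 payload=0x5D: varint #1 complete (value=1528587); reset -> completed=1 acc=0 shift=0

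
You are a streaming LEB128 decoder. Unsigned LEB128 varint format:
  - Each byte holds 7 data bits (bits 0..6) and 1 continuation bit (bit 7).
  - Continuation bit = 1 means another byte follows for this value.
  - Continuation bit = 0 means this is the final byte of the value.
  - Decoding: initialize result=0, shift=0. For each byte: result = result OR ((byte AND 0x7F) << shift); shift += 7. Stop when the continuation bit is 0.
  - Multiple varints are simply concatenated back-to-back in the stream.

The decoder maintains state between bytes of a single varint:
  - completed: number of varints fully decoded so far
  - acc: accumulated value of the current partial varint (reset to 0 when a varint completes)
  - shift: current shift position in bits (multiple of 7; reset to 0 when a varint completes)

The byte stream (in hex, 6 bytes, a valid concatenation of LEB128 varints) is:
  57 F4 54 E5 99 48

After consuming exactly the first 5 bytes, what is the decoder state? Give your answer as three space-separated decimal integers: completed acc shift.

Answer: 2 3301 14

Derivation:
byte[0]=0x57 cont=0 payload=0x57: varint #1 complete (value=87); reset -> completed=1 acc=0 shift=0
byte[1]=0xF4 cont=1 payload=0x74: acc |= 116<<0 -> completed=1 acc=116 shift=7
byte[2]=0x54 cont=0 payload=0x54: varint #2 complete (value=10868); reset -> completed=2 acc=0 shift=0
byte[3]=0xE5 cont=1 payload=0x65: acc |= 101<<0 -> completed=2 acc=101 shift=7
byte[4]=0x99 cont=1 payload=0x19: acc |= 25<<7 -> completed=2 acc=3301 shift=14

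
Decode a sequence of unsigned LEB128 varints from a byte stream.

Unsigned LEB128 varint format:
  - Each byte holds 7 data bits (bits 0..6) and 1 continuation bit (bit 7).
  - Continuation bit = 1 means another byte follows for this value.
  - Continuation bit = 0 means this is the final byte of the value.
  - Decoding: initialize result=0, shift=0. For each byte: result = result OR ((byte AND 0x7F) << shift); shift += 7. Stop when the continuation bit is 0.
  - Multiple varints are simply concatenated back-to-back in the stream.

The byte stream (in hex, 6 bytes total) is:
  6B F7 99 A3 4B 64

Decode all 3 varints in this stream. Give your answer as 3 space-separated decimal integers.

  byte[0]=0x6B cont=0 payload=0x6B=107: acc |= 107<<0 -> acc=107 shift=7 [end]
Varint 1: bytes[0:1] = 6B -> value 107 (1 byte(s))
  byte[1]=0xF7 cont=1 payload=0x77=119: acc |= 119<<0 -> acc=119 shift=7
  byte[2]=0x99 cont=1 payload=0x19=25: acc |= 25<<7 -> acc=3319 shift=14
  byte[3]=0xA3 cont=1 payload=0x23=35: acc |= 35<<14 -> acc=576759 shift=21
  byte[4]=0x4B cont=0 payload=0x4B=75: acc |= 75<<21 -> acc=157863159 shift=28 [end]
Varint 2: bytes[1:5] = F7 99 A3 4B -> value 157863159 (4 byte(s))
  byte[5]=0x64 cont=0 payload=0x64=100: acc |= 100<<0 -> acc=100 shift=7 [end]
Varint 3: bytes[5:6] = 64 -> value 100 (1 byte(s))

Answer: 107 157863159 100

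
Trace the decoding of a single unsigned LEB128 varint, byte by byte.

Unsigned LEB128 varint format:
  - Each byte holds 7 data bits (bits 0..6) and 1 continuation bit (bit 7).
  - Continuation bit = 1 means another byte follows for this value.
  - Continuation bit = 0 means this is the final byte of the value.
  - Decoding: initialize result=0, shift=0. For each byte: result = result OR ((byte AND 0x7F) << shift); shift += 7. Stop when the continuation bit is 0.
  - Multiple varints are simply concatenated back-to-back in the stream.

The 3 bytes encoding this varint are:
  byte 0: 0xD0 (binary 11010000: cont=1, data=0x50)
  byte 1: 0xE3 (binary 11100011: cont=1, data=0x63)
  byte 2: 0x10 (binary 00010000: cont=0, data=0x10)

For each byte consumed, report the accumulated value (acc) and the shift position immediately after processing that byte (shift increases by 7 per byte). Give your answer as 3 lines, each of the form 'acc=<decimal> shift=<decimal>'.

byte 0=0xD0: payload=0x50=80, contrib = 80<<0 = 80; acc -> 80, shift -> 7
byte 1=0xE3: payload=0x63=99, contrib = 99<<7 = 12672; acc -> 12752, shift -> 14
byte 2=0x10: payload=0x10=16, contrib = 16<<14 = 262144; acc -> 274896, shift -> 21

Answer: acc=80 shift=7
acc=12752 shift=14
acc=274896 shift=21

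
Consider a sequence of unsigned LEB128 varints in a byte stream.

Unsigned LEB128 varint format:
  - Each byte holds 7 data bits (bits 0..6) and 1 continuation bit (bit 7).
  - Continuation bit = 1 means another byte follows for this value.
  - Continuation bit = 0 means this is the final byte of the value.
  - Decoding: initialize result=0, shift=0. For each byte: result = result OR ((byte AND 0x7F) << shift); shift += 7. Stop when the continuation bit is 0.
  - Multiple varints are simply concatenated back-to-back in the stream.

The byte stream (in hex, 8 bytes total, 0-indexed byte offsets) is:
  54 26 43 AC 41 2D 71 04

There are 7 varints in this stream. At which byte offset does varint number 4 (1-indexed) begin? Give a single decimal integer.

  byte[0]=0x54 cont=0 payload=0x54=84: acc |= 84<<0 -> acc=84 shift=7 [end]
Varint 1: bytes[0:1] = 54 -> value 84 (1 byte(s))
  byte[1]=0x26 cont=0 payload=0x26=38: acc |= 38<<0 -> acc=38 shift=7 [end]
Varint 2: bytes[1:2] = 26 -> value 38 (1 byte(s))
  byte[2]=0x43 cont=0 payload=0x43=67: acc |= 67<<0 -> acc=67 shift=7 [end]
Varint 3: bytes[2:3] = 43 -> value 67 (1 byte(s))
  byte[3]=0xAC cont=1 payload=0x2C=44: acc |= 44<<0 -> acc=44 shift=7
  byte[4]=0x41 cont=0 payload=0x41=65: acc |= 65<<7 -> acc=8364 shift=14 [end]
Varint 4: bytes[3:5] = AC 41 -> value 8364 (2 byte(s))
  byte[5]=0x2D cont=0 payload=0x2D=45: acc |= 45<<0 -> acc=45 shift=7 [end]
Varint 5: bytes[5:6] = 2D -> value 45 (1 byte(s))
  byte[6]=0x71 cont=0 payload=0x71=113: acc |= 113<<0 -> acc=113 shift=7 [end]
Varint 6: bytes[6:7] = 71 -> value 113 (1 byte(s))
  byte[7]=0x04 cont=0 payload=0x04=4: acc |= 4<<0 -> acc=4 shift=7 [end]
Varint 7: bytes[7:8] = 04 -> value 4 (1 byte(s))

Answer: 3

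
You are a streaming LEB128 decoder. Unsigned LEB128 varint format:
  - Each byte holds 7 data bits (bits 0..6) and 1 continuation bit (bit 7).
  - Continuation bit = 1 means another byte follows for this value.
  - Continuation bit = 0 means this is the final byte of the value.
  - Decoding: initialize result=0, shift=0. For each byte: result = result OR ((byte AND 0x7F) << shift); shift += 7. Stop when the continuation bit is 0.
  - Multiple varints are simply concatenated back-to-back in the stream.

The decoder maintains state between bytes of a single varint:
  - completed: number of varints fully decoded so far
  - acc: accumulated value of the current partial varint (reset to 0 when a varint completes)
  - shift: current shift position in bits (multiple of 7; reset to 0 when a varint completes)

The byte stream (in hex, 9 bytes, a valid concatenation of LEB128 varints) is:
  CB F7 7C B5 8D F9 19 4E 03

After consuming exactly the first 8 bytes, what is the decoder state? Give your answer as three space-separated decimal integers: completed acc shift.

Answer: 3 0 0

Derivation:
byte[0]=0xCB cont=1 payload=0x4B: acc |= 75<<0 -> completed=0 acc=75 shift=7
byte[1]=0xF7 cont=1 payload=0x77: acc |= 119<<7 -> completed=0 acc=15307 shift=14
byte[2]=0x7C cont=0 payload=0x7C: varint #1 complete (value=2046923); reset -> completed=1 acc=0 shift=0
byte[3]=0xB5 cont=1 payload=0x35: acc |= 53<<0 -> completed=1 acc=53 shift=7
byte[4]=0x8D cont=1 payload=0x0D: acc |= 13<<7 -> completed=1 acc=1717 shift=14
byte[5]=0xF9 cont=1 payload=0x79: acc |= 121<<14 -> completed=1 acc=1984181 shift=21
byte[6]=0x19 cont=0 payload=0x19: varint #2 complete (value=54412981); reset -> completed=2 acc=0 shift=0
byte[7]=0x4E cont=0 payload=0x4E: varint #3 complete (value=78); reset -> completed=3 acc=0 shift=0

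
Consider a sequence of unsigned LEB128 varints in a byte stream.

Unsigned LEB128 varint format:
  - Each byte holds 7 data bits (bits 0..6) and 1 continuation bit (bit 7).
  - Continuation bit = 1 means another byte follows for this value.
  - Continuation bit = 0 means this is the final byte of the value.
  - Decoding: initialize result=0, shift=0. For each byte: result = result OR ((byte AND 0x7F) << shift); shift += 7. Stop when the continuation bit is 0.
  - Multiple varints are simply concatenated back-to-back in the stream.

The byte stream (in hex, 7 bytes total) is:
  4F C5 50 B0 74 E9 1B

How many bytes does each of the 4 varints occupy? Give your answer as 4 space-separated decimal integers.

  byte[0]=0x4F cont=0 payload=0x4F=79: acc |= 79<<0 -> acc=79 shift=7 [end]
Varint 1: bytes[0:1] = 4F -> value 79 (1 byte(s))
  byte[1]=0xC5 cont=1 payload=0x45=69: acc |= 69<<0 -> acc=69 shift=7
  byte[2]=0x50 cont=0 payload=0x50=80: acc |= 80<<7 -> acc=10309 shift=14 [end]
Varint 2: bytes[1:3] = C5 50 -> value 10309 (2 byte(s))
  byte[3]=0xB0 cont=1 payload=0x30=48: acc |= 48<<0 -> acc=48 shift=7
  byte[4]=0x74 cont=0 payload=0x74=116: acc |= 116<<7 -> acc=14896 shift=14 [end]
Varint 3: bytes[3:5] = B0 74 -> value 14896 (2 byte(s))
  byte[5]=0xE9 cont=1 payload=0x69=105: acc |= 105<<0 -> acc=105 shift=7
  byte[6]=0x1B cont=0 payload=0x1B=27: acc |= 27<<7 -> acc=3561 shift=14 [end]
Varint 4: bytes[5:7] = E9 1B -> value 3561 (2 byte(s))

Answer: 1 2 2 2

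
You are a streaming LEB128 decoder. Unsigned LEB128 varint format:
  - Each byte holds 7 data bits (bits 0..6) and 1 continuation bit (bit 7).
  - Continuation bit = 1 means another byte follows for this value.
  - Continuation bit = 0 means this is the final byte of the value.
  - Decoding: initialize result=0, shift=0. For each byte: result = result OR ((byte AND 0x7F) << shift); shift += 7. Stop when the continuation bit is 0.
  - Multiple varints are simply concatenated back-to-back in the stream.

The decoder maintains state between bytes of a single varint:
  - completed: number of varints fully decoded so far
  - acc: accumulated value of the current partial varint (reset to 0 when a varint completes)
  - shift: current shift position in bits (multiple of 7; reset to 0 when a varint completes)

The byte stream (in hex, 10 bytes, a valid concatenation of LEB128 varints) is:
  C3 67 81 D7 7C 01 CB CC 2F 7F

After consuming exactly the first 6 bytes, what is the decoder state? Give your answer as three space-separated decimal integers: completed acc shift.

Answer: 3 0 0

Derivation:
byte[0]=0xC3 cont=1 payload=0x43: acc |= 67<<0 -> completed=0 acc=67 shift=7
byte[1]=0x67 cont=0 payload=0x67: varint #1 complete (value=13251); reset -> completed=1 acc=0 shift=0
byte[2]=0x81 cont=1 payload=0x01: acc |= 1<<0 -> completed=1 acc=1 shift=7
byte[3]=0xD7 cont=1 payload=0x57: acc |= 87<<7 -> completed=1 acc=11137 shift=14
byte[4]=0x7C cont=0 payload=0x7C: varint #2 complete (value=2042753); reset -> completed=2 acc=0 shift=0
byte[5]=0x01 cont=0 payload=0x01: varint #3 complete (value=1); reset -> completed=3 acc=0 shift=0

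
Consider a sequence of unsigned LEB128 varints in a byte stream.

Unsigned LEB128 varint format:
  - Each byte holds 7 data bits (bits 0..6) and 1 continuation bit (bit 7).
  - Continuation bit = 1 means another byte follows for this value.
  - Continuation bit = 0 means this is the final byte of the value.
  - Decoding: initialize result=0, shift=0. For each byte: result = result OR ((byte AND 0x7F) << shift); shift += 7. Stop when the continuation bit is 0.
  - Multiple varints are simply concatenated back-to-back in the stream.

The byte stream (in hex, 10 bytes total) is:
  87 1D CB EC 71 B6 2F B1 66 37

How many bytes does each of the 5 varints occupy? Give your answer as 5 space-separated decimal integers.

  byte[0]=0x87 cont=1 payload=0x07=7: acc |= 7<<0 -> acc=7 shift=7
  byte[1]=0x1D cont=0 payload=0x1D=29: acc |= 29<<7 -> acc=3719 shift=14 [end]
Varint 1: bytes[0:2] = 87 1D -> value 3719 (2 byte(s))
  byte[2]=0xCB cont=1 payload=0x4B=75: acc |= 75<<0 -> acc=75 shift=7
  byte[3]=0xEC cont=1 payload=0x6C=108: acc |= 108<<7 -> acc=13899 shift=14
  byte[4]=0x71 cont=0 payload=0x71=113: acc |= 113<<14 -> acc=1865291 shift=21 [end]
Varint 2: bytes[2:5] = CB EC 71 -> value 1865291 (3 byte(s))
  byte[5]=0xB6 cont=1 payload=0x36=54: acc |= 54<<0 -> acc=54 shift=7
  byte[6]=0x2F cont=0 payload=0x2F=47: acc |= 47<<7 -> acc=6070 shift=14 [end]
Varint 3: bytes[5:7] = B6 2F -> value 6070 (2 byte(s))
  byte[7]=0xB1 cont=1 payload=0x31=49: acc |= 49<<0 -> acc=49 shift=7
  byte[8]=0x66 cont=0 payload=0x66=102: acc |= 102<<7 -> acc=13105 shift=14 [end]
Varint 4: bytes[7:9] = B1 66 -> value 13105 (2 byte(s))
  byte[9]=0x37 cont=0 payload=0x37=55: acc |= 55<<0 -> acc=55 shift=7 [end]
Varint 5: bytes[9:10] = 37 -> value 55 (1 byte(s))

Answer: 2 3 2 2 1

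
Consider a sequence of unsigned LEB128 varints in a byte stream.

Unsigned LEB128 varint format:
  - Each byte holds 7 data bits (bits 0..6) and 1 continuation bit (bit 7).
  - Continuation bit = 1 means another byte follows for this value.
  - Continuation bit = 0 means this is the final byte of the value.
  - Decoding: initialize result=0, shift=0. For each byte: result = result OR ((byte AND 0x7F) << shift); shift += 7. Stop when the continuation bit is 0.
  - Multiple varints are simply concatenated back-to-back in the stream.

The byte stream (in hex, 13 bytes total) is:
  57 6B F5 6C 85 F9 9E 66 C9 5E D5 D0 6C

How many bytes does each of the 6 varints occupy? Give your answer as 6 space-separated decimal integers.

Answer: 1 1 2 4 2 3

Derivation:
  byte[0]=0x57 cont=0 payload=0x57=87: acc |= 87<<0 -> acc=87 shift=7 [end]
Varint 1: bytes[0:1] = 57 -> value 87 (1 byte(s))
  byte[1]=0x6B cont=0 payload=0x6B=107: acc |= 107<<0 -> acc=107 shift=7 [end]
Varint 2: bytes[1:2] = 6B -> value 107 (1 byte(s))
  byte[2]=0xF5 cont=1 payload=0x75=117: acc |= 117<<0 -> acc=117 shift=7
  byte[3]=0x6C cont=0 payload=0x6C=108: acc |= 108<<7 -> acc=13941 shift=14 [end]
Varint 3: bytes[2:4] = F5 6C -> value 13941 (2 byte(s))
  byte[4]=0x85 cont=1 payload=0x05=5: acc |= 5<<0 -> acc=5 shift=7
  byte[5]=0xF9 cont=1 payload=0x79=121: acc |= 121<<7 -> acc=15493 shift=14
  byte[6]=0x9E cont=1 payload=0x1E=30: acc |= 30<<14 -> acc=507013 shift=21
  byte[7]=0x66 cont=0 payload=0x66=102: acc |= 102<<21 -> acc=214416517 shift=28 [end]
Varint 4: bytes[4:8] = 85 F9 9E 66 -> value 214416517 (4 byte(s))
  byte[8]=0xC9 cont=1 payload=0x49=73: acc |= 73<<0 -> acc=73 shift=7
  byte[9]=0x5E cont=0 payload=0x5E=94: acc |= 94<<7 -> acc=12105 shift=14 [end]
Varint 5: bytes[8:10] = C9 5E -> value 12105 (2 byte(s))
  byte[10]=0xD5 cont=1 payload=0x55=85: acc |= 85<<0 -> acc=85 shift=7
  byte[11]=0xD0 cont=1 payload=0x50=80: acc |= 80<<7 -> acc=10325 shift=14
  byte[12]=0x6C cont=0 payload=0x6C=108: acc |= 108<<14 -> acc=1779797 shift=21 [end]
Varint 6: bytes[10:13] = D5 D0 6C -> value 1779797 (3 byte(s))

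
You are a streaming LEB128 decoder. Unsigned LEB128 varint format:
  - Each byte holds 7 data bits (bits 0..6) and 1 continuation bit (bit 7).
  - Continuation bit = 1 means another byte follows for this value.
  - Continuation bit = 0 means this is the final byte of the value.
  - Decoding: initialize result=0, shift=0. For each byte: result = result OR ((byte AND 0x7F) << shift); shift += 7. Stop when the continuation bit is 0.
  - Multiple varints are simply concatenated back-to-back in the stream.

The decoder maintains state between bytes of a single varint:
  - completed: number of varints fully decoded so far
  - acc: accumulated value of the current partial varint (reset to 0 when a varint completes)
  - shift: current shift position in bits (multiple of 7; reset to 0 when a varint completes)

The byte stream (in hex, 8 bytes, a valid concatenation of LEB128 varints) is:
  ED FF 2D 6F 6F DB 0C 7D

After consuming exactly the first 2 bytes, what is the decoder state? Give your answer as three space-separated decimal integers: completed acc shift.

byte[0]=0xED cont=1 payload=0x6D: acc |= 109<<0 -> completed=0 acc=109 shift=7
byte[1]=0xFF cont=1 payload=0x7F: acc |= 127<<7 -> completed=0 acc=16365 shift=14

Answer: 0 16365 14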